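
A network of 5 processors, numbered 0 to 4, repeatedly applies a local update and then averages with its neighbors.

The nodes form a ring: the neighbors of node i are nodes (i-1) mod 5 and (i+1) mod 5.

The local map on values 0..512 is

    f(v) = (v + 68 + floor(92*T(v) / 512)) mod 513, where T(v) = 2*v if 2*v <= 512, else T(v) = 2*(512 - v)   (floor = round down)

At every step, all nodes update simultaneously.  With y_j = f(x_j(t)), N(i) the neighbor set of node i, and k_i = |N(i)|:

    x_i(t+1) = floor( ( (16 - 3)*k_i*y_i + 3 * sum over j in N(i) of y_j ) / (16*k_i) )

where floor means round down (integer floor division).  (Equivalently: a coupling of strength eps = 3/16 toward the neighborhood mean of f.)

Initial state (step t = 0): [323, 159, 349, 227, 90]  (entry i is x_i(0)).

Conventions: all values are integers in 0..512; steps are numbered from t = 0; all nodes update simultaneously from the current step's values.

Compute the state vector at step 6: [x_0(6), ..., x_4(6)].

Answer: [476, 359, 81, 392, 346]

Derivation:
t=0: [323, 159, 349, 227, 90]
t=1: [416, 318, 447, 367, 232]
t=2: [82, 372, 108, 433, 357]
t=3: [236, 434, 221, 78, 408]
t=4: [316, 84, 316, 175, 52]
t=5: [398, 233, 414, 303, 183]
t=6: [476, 359, 81, 392, 346]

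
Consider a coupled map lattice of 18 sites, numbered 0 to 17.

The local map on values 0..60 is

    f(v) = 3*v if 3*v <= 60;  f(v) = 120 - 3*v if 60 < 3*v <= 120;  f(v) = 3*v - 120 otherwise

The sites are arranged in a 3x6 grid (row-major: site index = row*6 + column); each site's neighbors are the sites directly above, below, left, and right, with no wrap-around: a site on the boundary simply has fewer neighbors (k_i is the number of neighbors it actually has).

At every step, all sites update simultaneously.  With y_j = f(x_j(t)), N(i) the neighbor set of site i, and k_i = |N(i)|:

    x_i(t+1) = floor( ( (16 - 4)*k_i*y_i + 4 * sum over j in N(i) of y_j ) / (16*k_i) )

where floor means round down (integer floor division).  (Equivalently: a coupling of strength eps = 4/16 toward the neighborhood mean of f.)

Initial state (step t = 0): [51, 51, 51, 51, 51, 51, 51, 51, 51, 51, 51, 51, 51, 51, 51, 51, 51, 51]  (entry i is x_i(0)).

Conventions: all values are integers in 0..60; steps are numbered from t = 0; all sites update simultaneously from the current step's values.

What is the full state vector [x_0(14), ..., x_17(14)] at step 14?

Simulating step by step:
t=0: [51, 51, 51, 51, 51, 51, 51, 51, 51, 51, 51, 51, 51, 51, 51, 51, 51, 51]
t=1: [33, 33, 33, 33, 33, 33, 33, 33, 33, 33, 33, 33, 33, 33, 33, 33, 33, 33]
t=2: [21, 21, 21, 21, 21, 21, 21, 21, 21, 21, 21, 21, 21, 21, 21, 21, 21, 21]
t=3: [57, 57, 57, 57, 57, 57, 57, 57, 57, 57, 57, 57, 57, 57, 57, 57, 57, 57]
t=4: [51, 51, 51, 51, 51, 51, 51, 51, 51, 51, 51, 51, 51, 51, 51, 51, 51, 51]
t=5: [33, 33, 33, 33, 33, 33, 33, 33, 33, 33, 33, 33, 33, 33, 33, 33, 33, 33]
t=6: [21, 21, 21, 21, 21, 21, 21, 21, 21, 21, 21, 21, 21, 21, 21, 21, 21, 21]
t=7: [57, 57, 57, 57, 57, 57, 57, 57, 57, 57, 57, 57, 57, 57, 57, 57, 57, 57]
t=8: [51, 51, 51, 51, 51, 51, 51, 51, 51, 51, 51, 51, 51, 51, 51, 51, 51, 51]
t=9: [33, 33, 33, 33, 33, 33, 33, 33, 33, 33, 33, 33, 33, 33, 33, 33, 33, 33]
t=10: [21, 21, 21, 21, 21, 21, 21, 21, 21, 21, 21, 21, 21, 21, 21, 21, 21, 21]
t=11: [57, 57, 57, 57, 57, 57, 57, 57, 57, 57, 57, 57, 57, 57, 57, 57, 57, 57]
t=12: [51, 51, 51, 51, 51, 51, 51, 51, 51, 51, 51, 51, 51, 51, 51, 51, 51, 51]
t=13: [33, 33, 33, 33, 33, 33, 33, 33, 33, 33, 33, 33, 33, 33, 33, 33, 33, 33]
t=14: [21, 21, 21, 21, 21, 21, 21, 21, 21, 21, 21, 21, 21, 21, 21, 21, 21, 21]

Answer: [21, 21, 21, 21, 21, 21, 21, 21, 21, 21, 21, 21, 21, 21, 21, 21, 21, 21]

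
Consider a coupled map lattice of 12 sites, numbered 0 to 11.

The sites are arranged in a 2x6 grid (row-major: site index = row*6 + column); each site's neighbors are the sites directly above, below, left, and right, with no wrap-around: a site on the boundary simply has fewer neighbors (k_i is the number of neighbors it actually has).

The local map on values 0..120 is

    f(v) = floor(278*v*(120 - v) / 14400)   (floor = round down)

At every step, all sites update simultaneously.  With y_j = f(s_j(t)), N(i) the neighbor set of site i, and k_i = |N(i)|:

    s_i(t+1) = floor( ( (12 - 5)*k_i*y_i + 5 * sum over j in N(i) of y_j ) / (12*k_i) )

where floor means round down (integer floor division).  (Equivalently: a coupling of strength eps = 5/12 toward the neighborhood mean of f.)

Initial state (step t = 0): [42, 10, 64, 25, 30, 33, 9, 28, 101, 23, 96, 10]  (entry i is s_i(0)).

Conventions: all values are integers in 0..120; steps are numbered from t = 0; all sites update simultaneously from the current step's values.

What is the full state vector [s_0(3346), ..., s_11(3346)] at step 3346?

Answer: [68, 68, 68, 68, 68, 68, 68, 68, 68, 68, 68, 68]
Key observation: The state at step 5, [68, 68, 68, 68, 68, 68, 68, 68, 68, 68, 68, 68], reappears at step 6: the system is in a cycle of period 1 from step 5 on.  Therefore the state at step 3346 equals the state at step 5 + ((3346 - 5) mod 1) = 5, which is [68, 68, 68, 68, 68, 68, 68, 68, 68, 68, 68, 68].

Derivation:
t=0: [42, 10, 64, 25, 30, 33, 9, 28, 101, 23, 96, 10]
t=1: [45, 37, 54, 49, 50, 47, 34, 39, 43, 42, 41, 32]
t=2: [61, 61, 65, 66, 66, 63, 58, 59, 63, 63, 61, 58]
t=3: [69, 69, 68, 68, 68, 68, 69, 69, 69, 68, 68, 69]
t=4: [67, 67, 67, 68, 68, 67, 67, 67, 67, 67, 67, 67]
t=5: [68, 68, 68, 68, 68, 68, 68, 68, 68, 68, 68, 68]
t=6: [68, 68, 68, 68, 68, 68, 68, 68, 68, 68, 68, 68]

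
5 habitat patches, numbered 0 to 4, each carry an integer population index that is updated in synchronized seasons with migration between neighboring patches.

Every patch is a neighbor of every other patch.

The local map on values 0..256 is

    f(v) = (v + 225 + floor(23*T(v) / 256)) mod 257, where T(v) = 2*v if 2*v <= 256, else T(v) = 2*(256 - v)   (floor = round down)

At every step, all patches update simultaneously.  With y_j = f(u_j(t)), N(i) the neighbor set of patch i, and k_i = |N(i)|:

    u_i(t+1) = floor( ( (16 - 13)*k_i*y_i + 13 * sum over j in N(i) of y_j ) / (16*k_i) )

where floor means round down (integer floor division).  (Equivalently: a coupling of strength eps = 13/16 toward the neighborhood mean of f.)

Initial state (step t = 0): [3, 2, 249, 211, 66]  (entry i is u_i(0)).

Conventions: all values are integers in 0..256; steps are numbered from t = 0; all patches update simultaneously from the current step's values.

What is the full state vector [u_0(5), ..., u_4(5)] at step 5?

Simulating step by step:
t=0: [3, 2, 249, 211, 66]
t=1: [180, 180, 180, 180, 183]
t=2: [161, 161, 161, 161, 161]
t=3: [146, 146, 146, 146, 146]
t=4: [133, 133, 133, 133, 133]
t=5: [123, 123, 123, 123, 123]

Answer: [123, 123, 123, 123, 123]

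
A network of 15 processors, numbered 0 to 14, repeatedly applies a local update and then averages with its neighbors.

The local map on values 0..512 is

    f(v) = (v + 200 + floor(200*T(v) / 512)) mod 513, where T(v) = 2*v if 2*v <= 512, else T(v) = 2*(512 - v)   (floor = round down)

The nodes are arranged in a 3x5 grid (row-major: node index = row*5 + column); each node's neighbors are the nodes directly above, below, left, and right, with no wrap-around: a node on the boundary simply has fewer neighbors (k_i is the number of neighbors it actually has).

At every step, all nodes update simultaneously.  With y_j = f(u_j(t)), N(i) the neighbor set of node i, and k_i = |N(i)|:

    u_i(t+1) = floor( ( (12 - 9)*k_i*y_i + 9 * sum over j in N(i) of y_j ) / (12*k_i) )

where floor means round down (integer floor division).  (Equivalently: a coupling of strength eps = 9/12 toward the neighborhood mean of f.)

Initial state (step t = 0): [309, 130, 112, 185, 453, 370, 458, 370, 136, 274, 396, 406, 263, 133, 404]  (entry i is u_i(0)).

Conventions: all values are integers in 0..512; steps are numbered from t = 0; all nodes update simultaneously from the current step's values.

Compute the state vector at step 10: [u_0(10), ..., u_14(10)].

Answer: [244, 126, 169, 183, 209, 316, 241, 84, 192, 77, 487, 285, 238, 133, 190]

Derivation:
t=0: [309, 130, 112, 185, 453, 370, 458, 370, 136, 274, 396, 406, 263, 133, 404]
t=1: [262, 292, 253, 260, 107, 170, 223, 261, 253, 237, 171, 169, 230, 299, 262]
t=2: [280, 128, 143, 201, 192, 308, 264, 121, 137, 195, 502, 296, 223, 132, 133]
t=3: [255, 293, 335, 243, 36, 160, 251, 314, 285, 235, 163, 143, 271, 349, 284]
t=4: [273, 146, 146, 173, 150, 312, 266, 149, 138, 166, 474, 306, 229, 151, 137]
t=5: [267, 302, 473, 470, 492, 159, 267, 330, 474, 462, 163, 145, 295, 362, 472]
t=6: [274, 158, 172, 190, 189, 315, 271, 166, 179, 190, 475, 311, 233, 174, 180]
t=7: [275, 319, 376, 139, 24, 159, 277, 266, 198, 15, 163, 148, 315, 155, 202]
t=8: [276, 154, 229, 224, 312, 316, 270, 131, 252, 138, 477, 313, 309, 179, 274]
t=9: [273, 215, 271, 117, 237, 160, 264, 207, 215, 220, 164, 161, 186, 110, 205]
t=10: [244, 126, 169, 183, 209, 316, 241, 84, 192, 77, 487, 285, 238, 133, 190]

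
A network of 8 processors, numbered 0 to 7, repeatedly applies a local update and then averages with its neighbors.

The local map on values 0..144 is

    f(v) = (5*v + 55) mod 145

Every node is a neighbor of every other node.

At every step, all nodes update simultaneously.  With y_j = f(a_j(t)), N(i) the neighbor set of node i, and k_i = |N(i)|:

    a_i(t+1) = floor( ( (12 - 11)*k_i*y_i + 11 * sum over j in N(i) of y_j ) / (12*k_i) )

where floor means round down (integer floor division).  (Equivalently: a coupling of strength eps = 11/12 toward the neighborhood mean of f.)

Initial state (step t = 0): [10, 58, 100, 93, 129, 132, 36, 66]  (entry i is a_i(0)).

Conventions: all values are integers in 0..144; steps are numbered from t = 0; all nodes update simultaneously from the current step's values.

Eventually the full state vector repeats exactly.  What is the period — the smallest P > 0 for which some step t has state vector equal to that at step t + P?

Simulating step by step:
t=0: [10, 58, 100, 93, 129, 132, 36, 66]
t=1: [100, 102, 99, 101, 99, 98, 101, 100]
t=2: [120, 119, 120, 119, 120, 120, 119, 120]
t=3: [73, 73, 73, 73, 73, 73, 73, 73]
t=4: [130, 130, 130, 130, 130, 130, 130, 130]
t=5: [125, 125, 125, 125, 125, 125, 125, 125]
t=6: [100, 100, 100, 100, 100, 100, 100, 100]
t=7: [120, 120, 120, 120, 120, 120, 120, 120]
t=8: [75, 75, 75, 75, 75, 75, 75, 75]
t=9: [140, 140, 140, 140, 140, 140, 140, 140]
t=10: [30, 30, 30, 30, 30, 30, 30, 30]
t=11: [60, 60, 60, 60, 60, 60, 60, 60]
t=12: [65, 65, 65, 65, 65, 65, 65, 65]
t=13: [90, 90, 90, 90, 90, 90, 90, 90]
t=14: [70, 70, 70, 70, 70, 70, 70, 70]
t=15: [115, 115, 115, 115, 115, 115, 115, 115]
t=16: [50, 50, 50, 50, 50, 50, 50, 50]
t=17: [15, 15, 15, 15, 15, 15, 15, 15]
t=18: [130, 130, 130, 130, 130, 130, 130, 130]

Answer: 14
Key observation: The state at step 4, [130, 130, 130, 130, 130, 130, 130, 130], reappears at step 18 — and no state repeats earlier — so the cycle the system enters has period 14.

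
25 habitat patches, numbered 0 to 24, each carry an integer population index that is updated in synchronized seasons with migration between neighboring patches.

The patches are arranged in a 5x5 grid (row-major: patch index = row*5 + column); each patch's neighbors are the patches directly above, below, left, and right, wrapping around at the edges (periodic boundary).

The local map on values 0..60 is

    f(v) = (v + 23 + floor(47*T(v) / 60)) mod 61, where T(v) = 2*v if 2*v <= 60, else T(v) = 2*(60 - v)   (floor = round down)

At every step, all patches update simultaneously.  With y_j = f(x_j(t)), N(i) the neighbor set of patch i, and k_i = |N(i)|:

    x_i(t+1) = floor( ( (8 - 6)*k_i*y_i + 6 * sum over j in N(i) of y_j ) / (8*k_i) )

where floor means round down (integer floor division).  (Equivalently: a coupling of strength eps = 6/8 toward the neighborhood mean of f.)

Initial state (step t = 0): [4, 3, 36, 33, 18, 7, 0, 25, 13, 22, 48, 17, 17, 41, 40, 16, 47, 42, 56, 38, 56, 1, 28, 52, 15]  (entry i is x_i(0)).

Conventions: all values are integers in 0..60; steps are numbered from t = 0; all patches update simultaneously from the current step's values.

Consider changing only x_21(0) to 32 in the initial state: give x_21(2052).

Answer: x_21(2052) = 35
Key observation: The state at step 6, [35, 35, 35, 35, 35, 35, 35, 35, 35, 35, 35, 35, 35, 35, 35, 35, 35, 35, 35, 35, 35, 35, 35, 35, 35], reappears at step 8: the system is in a cycle of period 2 from step 6 on.  Therefore the state at step 2052 equals the state at step 6 + ((2052 - 6) mod 2) = 6, which is [35, 35, 35, 35, 35, 35, 35, 35, 35, 35, 35, 35, 35, 35, 35, 35, 35, 35, 35, 35, 35, 35, 35, 35, 35].

Derivation:
t=0: [4, 3, 36, 33, 18, 7, 0, 25, 13, 22, 48, 17, 17, 41, 40, 16, 47, 42, 56, 38, 56, 32, 28, 52, 15]
t=1: [27, 31, 32, 32, 18, 29, 24, 28, 35, 30, 22, 17, 19, 30, 29, 22, 21, 25, 29, 19, 19, 31, 32, 24, 17]
t=2: [25, 33, 36, 28, 23, 29, 26, 28, 36, 31, 22, 13, 21, 31, 28, 14, 20, 24, 27, 20, 19, 28, 32, 27, 10]
t=3: [26, 32, 35, 31, 32, 29, 37, 29, 35, 32, 38, 27, 31, 30, 28, 24, 35, 23, 27, 35, 33, 26, 32, 35, 26]
t=4: [34, 33, 36, 36, 33, 34, 35, 36, 37, 35, 31, 34, 33, 35, 35, 32, 28, 31, 32, 30, 29, 34, 31, 34, 34]
t=5: [36, 36, 35, 35, 36, 36, 36, 35, 35, 36, 36, 36, 36, 36, 36, 36, 35, 36, 37, 37, 36, 36, 36, 36, 36]
t=6: [35, 35, 35, 35, 35, 35, 35, 35, 35, 35, 35, 35, 35, 35, 35, 35, 35, 35, 35, 35, 35, 35, 35, 35, 35]
t=7: [36, 36, 36, 36, 36, 36, 36, 36, 36, 36, 36, 36, 36, 36, 36, 36, 36, 36, 36, 36, 36, 36, 36, 36, 36]
t=8: [35, 35, 35, 35, 35, 35, 35, 35, 35, 35, 35, 35, 35, 35, 35, 35, 35, 35, 35, 35, 35, 35, 35, 35, 35]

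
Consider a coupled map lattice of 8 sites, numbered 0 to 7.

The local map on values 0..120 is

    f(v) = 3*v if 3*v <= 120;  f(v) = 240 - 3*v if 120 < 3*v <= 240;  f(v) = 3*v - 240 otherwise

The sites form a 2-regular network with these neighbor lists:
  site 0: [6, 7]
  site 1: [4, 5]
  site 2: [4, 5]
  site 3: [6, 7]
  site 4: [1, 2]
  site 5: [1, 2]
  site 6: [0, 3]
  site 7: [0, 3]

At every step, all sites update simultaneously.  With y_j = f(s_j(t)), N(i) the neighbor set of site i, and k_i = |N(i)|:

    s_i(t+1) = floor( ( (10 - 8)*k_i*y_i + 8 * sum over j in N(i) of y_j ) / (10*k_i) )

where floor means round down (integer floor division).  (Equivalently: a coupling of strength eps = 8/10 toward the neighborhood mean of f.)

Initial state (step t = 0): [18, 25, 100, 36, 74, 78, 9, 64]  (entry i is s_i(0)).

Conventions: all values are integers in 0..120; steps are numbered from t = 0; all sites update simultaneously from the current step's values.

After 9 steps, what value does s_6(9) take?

Answer: s_6(9) = 49

Derivation:
t=0: [18, 25, 100, 36, 74, 78, 9, 64]
t=1: [40, 24, 21, 51, 57, 55, 70, 74]
t=2: [43, 72, 70, 36, 67, 69, 88, 86]
t=3: [39, 33, 34, 38, 29, 28, 92, 91]
t=4: [51, 88, 88, 50, 97, 97, 99, 99]
t=5: [63, 45, 45, 63, 29, 29, 82, 82]
t=6: [15, 90, 90, 15, 101, 101, 42, 42]
t=7: [100, 56, 56, 100, 36, 36, 58, 58]
t=8: [64, 100, 100, 64, 79, 79, 61, 61]
t=9: [55, 14, 14, 55, 48, 48, 49, 49]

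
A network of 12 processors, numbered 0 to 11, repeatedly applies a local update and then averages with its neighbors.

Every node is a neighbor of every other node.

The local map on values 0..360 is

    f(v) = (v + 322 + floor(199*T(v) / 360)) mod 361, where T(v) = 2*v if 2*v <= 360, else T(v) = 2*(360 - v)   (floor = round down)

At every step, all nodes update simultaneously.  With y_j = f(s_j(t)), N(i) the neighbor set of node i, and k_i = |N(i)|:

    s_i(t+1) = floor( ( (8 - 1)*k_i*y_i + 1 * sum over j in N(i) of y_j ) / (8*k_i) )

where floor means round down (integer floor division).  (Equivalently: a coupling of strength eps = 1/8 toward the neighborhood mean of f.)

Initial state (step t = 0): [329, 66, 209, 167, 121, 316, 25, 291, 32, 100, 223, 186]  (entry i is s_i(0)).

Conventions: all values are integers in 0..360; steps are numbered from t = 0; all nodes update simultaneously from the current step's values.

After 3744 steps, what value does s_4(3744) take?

Answer: s_4(3744) = 324
Key observation: The state at step 6, [324, 324, 324, 324, 324, 324, 324, 324, 324, 324, 324, 324], reappears at step 7: the system is in a cycle of period 1 from step 6 on.  Therefore the state at step 3744 equals the state at step 6 + ((3744 - 6) mod 1) = 6, which is [324, 324, 324, 324, 324, 324, 324, 324, 324, 324, 324, 324].

Derivation:
t=0: [329, 66, 209, 167, 121, 316, 25, 291, 32, 100, 223, 186]
t=1: [311, 117, 322, 301, 217, 312, 43, 315, 56, 179, 321, 324]
t=2: [318, 216, 318, 319, 327, 318, 81, 318, 104, 328, 318, 317]
t=3: [321, 330, 321, 321, 320, 321, 153, 321, 195, 320, 321, 321]
t=4: [324, 323, 324, 324, 324, 324, 288, 324, 335, 324, 324, 324]
t=5: [324, 324, 324, 324, 324, 324, 327, 324, 323, 324, 324, 324]
t=6: [324, 324, 324, 324, 324, 324, 324, 324, 324, 324, 324, 324]
t=7: [324, 324, 324, 324, 324, 324, 324, 324, 324, 324, 324, 324]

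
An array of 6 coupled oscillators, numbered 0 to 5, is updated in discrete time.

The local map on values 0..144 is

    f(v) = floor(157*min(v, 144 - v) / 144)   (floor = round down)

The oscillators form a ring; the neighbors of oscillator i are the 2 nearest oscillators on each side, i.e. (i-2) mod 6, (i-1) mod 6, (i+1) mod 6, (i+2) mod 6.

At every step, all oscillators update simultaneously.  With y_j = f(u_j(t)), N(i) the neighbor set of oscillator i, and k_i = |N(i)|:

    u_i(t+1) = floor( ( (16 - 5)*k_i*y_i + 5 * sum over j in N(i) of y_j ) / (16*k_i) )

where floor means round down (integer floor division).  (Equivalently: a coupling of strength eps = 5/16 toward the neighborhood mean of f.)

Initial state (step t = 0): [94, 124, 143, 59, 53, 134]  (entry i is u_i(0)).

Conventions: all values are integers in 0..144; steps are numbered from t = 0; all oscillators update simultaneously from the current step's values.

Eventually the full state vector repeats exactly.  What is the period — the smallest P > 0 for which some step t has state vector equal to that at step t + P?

Simulating step by step:
t=0: [94, 124, 143, 59, 53, 134]
t=1: [44, 24, 16, 50, 49, 22]
t=2: [41, 28, 25, 46, 47, 29]
t=3: [41, 32, 32, 45, 46, 34]
t=4: [42, 36, 37, 45, 47, 39]
t=5: [44, 40, 41, 47, 48, 43]
t=6: [46, 44, 45, 49, 50, 46]
t=7: [50, 48, 49, 52, 52, 50]
t=8: [53, 52, 53, 55, 55, 54]
t=9: [57, 56, 57, 58, 58, 57]
t=10: [62, 61, 62, 62, 62, 62]
t=11: [66, 66, 66, 66, 67, 66]
t=12: [71, 71, 71, 71, 72, 71]
t=13: [77, 77, 77, 77, 77, 77]
t=14: [73, 73, 73, 73, 73, 73]
t=15: [77, 77, 77, 77, 77, 77]

Answer: 2
Key observation: The state at step 13, [77, 77, 77, 77, 77, 77], reappears at step 15 — and no state repeats earlier — so the cycle the system enters has period 2.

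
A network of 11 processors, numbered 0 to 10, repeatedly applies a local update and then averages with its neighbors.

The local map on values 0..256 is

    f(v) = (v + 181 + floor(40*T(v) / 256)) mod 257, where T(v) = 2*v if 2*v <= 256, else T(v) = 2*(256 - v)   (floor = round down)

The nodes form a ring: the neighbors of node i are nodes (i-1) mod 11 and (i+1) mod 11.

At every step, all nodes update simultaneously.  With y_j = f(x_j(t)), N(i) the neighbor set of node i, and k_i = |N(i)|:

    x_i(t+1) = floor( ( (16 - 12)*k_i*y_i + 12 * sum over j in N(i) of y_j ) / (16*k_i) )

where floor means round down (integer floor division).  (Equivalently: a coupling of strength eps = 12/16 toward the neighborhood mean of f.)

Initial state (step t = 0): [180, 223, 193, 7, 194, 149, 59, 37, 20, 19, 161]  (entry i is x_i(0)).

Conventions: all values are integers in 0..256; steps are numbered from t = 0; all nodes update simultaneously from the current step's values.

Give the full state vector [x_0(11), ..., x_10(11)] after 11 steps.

Answer: [35, 36, 54, 64, 73, 75, 67, 58, 40, 37, 24]

Derivation:
t=0: [180, 223, 193, 7, 194, 149, 59, 37, 20, 19, 161]
t=1: [133, 137, 164, 149, 145, 78, 125, 135, 214, 171, 153]
t=2: [101, 103, 105, 108, 75, 78, 67, 113, 119, 127, 108]
t=3: [60, 58, 61, 47, 39, 18, 39, 52, 80, 76, 71]
t=4: [6, 2, 91, 149, 225, 225, 227, 160, 109, 23, 13]
t=5: [189, 132, 119, 101, 138, 158, 142, 113, 138, 152, 199]
t=6: [121, 103, 76, 80, 87, 102, 94, 92, 92, 116, 125]
t=7: [75, 54, 38, 30, 41, 46, 49, 45, 56, 68, 81]
t=8: [110, 157, 234, 229, 231, 239, 241, 247, 158, 109, 20]
t=9: [136, 114, 143, 162, 163, 166, 170, 148, 118, 136, 102]
t=10: [73, 92, 96, 110, 116, 118, 113, 100, 95, 74, 87]
t=11: [35, 36, 54, 64, 73, 75, 67, 58, 40, 37, 24]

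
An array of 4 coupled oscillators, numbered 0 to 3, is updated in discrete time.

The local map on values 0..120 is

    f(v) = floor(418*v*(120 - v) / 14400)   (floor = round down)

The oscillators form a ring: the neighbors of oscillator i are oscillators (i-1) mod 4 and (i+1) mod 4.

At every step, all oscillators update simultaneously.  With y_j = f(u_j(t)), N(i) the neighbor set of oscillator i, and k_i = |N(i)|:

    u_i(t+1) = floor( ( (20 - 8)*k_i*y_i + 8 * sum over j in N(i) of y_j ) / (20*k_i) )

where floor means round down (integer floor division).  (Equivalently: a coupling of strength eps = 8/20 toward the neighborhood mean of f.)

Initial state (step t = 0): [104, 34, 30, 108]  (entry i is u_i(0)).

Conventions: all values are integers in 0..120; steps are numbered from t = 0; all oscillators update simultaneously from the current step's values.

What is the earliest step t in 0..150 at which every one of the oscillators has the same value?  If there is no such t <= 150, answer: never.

Answer: 4
Key observation: Synchronization is absorbing here: once all oscillators are equal they stay equal, and step 4 is the first all-equal step.

Derivation:
t=0: [104, 34, 30, 108]  (not all equal)
t=1: [53, 75, 71, 47]  (not all equal)
t=2: [101, 98, 99, 100]  (not all equal)
t=3: [57, 60, 60, 57]  (not all equal)
t=4: [104, 104, 104, 104]  (all equal)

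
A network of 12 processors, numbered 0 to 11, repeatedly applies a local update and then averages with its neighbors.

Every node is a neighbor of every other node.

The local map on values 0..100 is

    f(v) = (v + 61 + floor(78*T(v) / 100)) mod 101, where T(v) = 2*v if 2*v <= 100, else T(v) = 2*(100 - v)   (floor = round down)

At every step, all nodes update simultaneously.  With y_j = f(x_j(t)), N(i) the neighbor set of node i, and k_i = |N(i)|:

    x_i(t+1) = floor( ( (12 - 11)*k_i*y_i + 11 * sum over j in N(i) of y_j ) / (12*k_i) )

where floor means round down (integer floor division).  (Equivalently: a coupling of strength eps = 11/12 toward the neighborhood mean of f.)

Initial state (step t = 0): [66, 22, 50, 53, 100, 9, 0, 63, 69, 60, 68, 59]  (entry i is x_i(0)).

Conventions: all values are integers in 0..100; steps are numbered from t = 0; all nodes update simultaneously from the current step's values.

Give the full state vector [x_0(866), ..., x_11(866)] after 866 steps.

Answer: [74, 74, 74, 74, 74, 74, 74, 74, 74, 74, 74, 74]
Key observation: The state at step 3, [74, 74, 74, 74, 74, 74, 74, 74, 74, 74, 74, 74], reappears at step 4: the system is in a cycle of period 1 from step 3 on.  Therefore the state at step 866 equals the state at step 3 + ((866 - 3) mod 1) = 3, which is [74, 74, 74, 74, 74, 74, 74, 74, 74, 74, 74, 74].

Derivation:
t=0: [66, 22, 50, 53, 100, 9, 0, 63, 69, 60, 68, 59]
t=1: [72, 72, 72, 72, 72, 72, 72, 72, 72, 72, 72, 72]
t=2: [75, 75, 75, 75, 75, 75, 75, 75, 75, 75, 75, 75]
t=3: [74, 74, 74, 74, 74, 74, 74, 74, 74, 74, 74, 74]
t=4: [74, 74, 74, 74, 74, 74, 74, 74, 74, 74, 74, 74]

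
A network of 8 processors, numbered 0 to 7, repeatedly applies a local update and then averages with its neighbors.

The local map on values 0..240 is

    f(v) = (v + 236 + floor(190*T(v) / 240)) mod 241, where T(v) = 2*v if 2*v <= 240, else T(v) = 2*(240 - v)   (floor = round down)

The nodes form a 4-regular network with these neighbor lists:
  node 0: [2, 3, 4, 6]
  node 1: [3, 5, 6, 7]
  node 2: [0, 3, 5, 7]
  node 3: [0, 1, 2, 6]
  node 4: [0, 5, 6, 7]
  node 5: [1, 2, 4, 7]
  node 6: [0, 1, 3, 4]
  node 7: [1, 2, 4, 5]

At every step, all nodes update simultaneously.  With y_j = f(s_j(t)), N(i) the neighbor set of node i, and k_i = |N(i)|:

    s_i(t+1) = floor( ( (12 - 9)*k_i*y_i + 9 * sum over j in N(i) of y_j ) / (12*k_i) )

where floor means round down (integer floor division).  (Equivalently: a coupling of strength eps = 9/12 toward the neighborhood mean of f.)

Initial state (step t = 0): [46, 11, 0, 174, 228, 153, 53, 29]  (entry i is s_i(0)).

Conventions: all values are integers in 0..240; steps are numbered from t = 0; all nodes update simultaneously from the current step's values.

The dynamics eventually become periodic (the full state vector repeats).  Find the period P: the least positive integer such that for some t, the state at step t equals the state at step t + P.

Answer: 4
Key observation: The state at step 40, [55, 55, 55, 55, 55, 55, 55, 55], reappears at step 44 — and no state repeats earlier — so the cycle the system enters has period 4.

Derivation:
t=0: [46, 11, 0, 174, 228, 153, 53, 29]
t=1: [103, 57, 107, 102, 67, 72, 64, 74]
t=2: [75, 137, 83, 70, 144, 143, 105, 144]
t=3: [133, 69, 139, 133, 71, 80, 93, 80]
t=4: [111, 173, 109, 110, 174, 163, 145, 163]
t=5: [38, 38, 37, 38, 38, 35, 39, 35]
t=6: [92, 90, 89, 92, 90, 88, 93, 88]
t=7: [230, 227, 226, 230, 227, 224, 230, 224]
t=8: [150, 91, 91, 150, 91, 2, 150, 2]
t=9: [115, 74, 74, 115, 74, 129, 115, 129]
t=10: [101, 87, 87, 101, 87, 130, 101, 130]
t=11: [90, 81, 81, 90, 81, 148, 90, 148]
t=12: [218, 153, 153, 218, 153, 135, 218, 135]
t=13: [20, 33, 33, 20, 33, 48, 20, 48]
t=14: [58, 81, 81, 58, 81, 97, 58, 97]
t=15: [166, 106, 106, 166, 106, 116, 166, 116]
t=16: [33, 40, 40, 33, 40, 38, 33, 38]
t=17: [86, 89, 89, 86, 89, 95, 86, 95]
t=18: [219, 227, 227, 219, 227, 231, 219, 231]
t=19: [4, 92, 92, 4, 92, 105, 4, 105]
t=20: [90, 69, 69, 90, 69, 141, 90, 141]
t=21: [206, 147, 147, 206, 147, 119, 206, 119]
t=22: [26, 39, 39, 26, 39, 53, 26, 53]
t=23: [74, 96, 96, 74, 96, 110, 74, 110]
t=24: [117, 84, 84, 117, 84, 17, 117, 17]
t=25: [114, 88, 88, 114, 88, 135, 114, 135]
t=26: [113, 94, 94, 113, 94, 148, 113, 148]
t=27: [117, 93, 93, 117, 93, 153, 117, 153]
t=28: [123, 96, 96, 123, 96, 151, 123, 151]
t=29: [39, 40, 40, 39, 40, 20, 39, 20]
t=30: [96, 77, 77, 96, 77, 75, 96, 75]
t=31: [73, 119, 119, 73, 119, 190, 73, 190]
t=32: [137, 92, 92, 137, 92, 44, 137, 44]
t=33: [120, 118, 118, 120, 118, 177, 120, 177]
t=34: [61, 49, 49, 61, 49, 45, 61, 45]
t=35: [140, 128, 128, 140, 128, 116, 140, 116]
t=36: [54, 54, 54, 54, 54, 56, 54, 56]
t=37: [134, 135, 135, 134, 135, 136, 134, 136]
t=38: [55, 54, 54, 55, 54, 54, 55, 54]
t=39: [135, 135, 135, 135, 135, 134, 135, 134]
t=40: [55, 55, 55, 55, 55, 55, 55, 55]
t=41: [137, 137, 137, 137, 137, 137, 137, 137]
t=42: [54, 54, 54, 54, 54, 54, 54, 54]
t=43: [134, 134, 134, 134, 134, 134, 134, 134]
t=44: [55, 55, 55, 55, 55, 55, 55, 55]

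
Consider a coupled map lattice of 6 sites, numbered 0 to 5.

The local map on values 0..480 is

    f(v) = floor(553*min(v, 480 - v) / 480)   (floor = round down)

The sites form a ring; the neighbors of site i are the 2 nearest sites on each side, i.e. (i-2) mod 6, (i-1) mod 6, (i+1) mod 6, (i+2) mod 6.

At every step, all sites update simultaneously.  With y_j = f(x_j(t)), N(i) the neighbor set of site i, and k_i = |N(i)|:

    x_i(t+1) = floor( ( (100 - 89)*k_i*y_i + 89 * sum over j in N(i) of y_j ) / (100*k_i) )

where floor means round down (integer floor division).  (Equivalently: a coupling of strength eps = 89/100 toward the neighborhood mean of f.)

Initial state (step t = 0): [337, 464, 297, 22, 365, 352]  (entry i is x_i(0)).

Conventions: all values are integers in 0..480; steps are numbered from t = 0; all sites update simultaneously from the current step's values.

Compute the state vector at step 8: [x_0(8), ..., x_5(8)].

Answer: [251, 251, 251, 251, 251, 251]

Derivation:
t=0: [337, 464, 297, 22, 365, 352]
t=1: [130, 123, 98, 115, 136, 91]
t=2: [130, 126, 140, 128, 127, 140]
t=3: [152, 153, 148, 152, 153, 148]
t=4: [173, 172, 174, 173, 172, 174]
t=5: [199, 199, 198, 199, 199, 198]
t=6: [228, 228, 228, 228, 228, 228]
t=7: [262, 262, 262, 262, 262, 262]
t=8: [251, 251, 251, 251, 251, 251]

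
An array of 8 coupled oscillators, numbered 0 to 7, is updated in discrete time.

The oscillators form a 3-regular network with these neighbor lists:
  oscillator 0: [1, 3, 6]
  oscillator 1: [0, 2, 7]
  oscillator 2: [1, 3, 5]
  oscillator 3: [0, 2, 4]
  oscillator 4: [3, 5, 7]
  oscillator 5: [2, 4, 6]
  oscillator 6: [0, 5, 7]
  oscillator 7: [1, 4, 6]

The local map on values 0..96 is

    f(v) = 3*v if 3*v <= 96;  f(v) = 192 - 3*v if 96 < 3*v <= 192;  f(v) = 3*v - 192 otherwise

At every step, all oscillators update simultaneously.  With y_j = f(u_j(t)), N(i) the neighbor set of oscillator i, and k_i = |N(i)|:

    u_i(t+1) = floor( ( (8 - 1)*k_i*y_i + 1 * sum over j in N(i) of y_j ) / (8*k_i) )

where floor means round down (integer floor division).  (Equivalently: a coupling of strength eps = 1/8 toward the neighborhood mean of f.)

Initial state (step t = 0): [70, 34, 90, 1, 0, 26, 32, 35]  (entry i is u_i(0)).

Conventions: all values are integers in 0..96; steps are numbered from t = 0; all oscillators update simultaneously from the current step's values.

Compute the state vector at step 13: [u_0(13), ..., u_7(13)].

Simulating step by step:
t=0: [70, 34, 90, 1, 0, 26, 32, 35]
t=1: [23, 86, 75, 6, 7, 75, 91, 83]
t=2: [67, 64, 33, 20, 22, 34, 77, 56]
t=3: [12, 5, 87, 59, 65, 87, 39, 25]
t=4: [35, 20, 64, 17, 9, 66, 73, 69]
t=5: [81, 56, 4, 49, 26, 7, 28, 17]
t=6: [51, 25, 14, 45, 73, 25, 78, 52]
t=7: [41, 70, 45, 54, 30, 70, 43, 37]
t=8: [65, 24, 52, 35, 84, 24, 62, 78]
t=9: [9, 66, 41, 80, 60, 67, 10, 42]
t=10: [27, 12, 63, 46, 15, 12, 30, 59]
t=11: [78, 35, 7, 52, 43, 37, 84, 20]
t=12: [44, 81, 26, 36, 62, 76, 60, 61]
t=13: [58, 50, 75, 79, 10, 35, 14, 10]

Answer: [58, 50, 75, 79, 10, 35, 14, 10]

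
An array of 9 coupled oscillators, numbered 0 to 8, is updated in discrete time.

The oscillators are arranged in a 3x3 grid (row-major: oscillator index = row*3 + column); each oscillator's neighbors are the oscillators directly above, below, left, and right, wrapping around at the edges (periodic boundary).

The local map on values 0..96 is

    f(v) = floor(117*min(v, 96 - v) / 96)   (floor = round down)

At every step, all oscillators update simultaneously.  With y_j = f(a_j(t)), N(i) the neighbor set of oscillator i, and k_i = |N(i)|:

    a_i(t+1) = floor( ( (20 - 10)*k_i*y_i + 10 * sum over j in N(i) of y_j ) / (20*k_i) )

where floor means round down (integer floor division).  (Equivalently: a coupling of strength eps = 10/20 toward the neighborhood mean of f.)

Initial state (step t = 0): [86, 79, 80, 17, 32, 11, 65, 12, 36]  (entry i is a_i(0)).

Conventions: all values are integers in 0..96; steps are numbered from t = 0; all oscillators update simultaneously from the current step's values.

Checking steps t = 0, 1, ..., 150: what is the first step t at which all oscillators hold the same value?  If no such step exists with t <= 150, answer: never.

Answer: 8
Key observation: Synchronization is absorbing here: once all oscillators are equal they stay equal, and step 8 is the first all-equal step.

Derivation:
t=0: [86, 79, 80, 17, 32, 11, 65, 12, 36]  (not all equal)
t=1: [18, 20, 20, 22, 27, 21, 29, 24, 31]  (not all equal)
t=2: [24, 25, 25, 27, 29, 27, 31, 30, 32]  (not all equal)
t=3: [30, 31, 31, 32, 33, 33, 35, 35, 36]  (not all equal)
t=4: [37, 37, 38, 39, 39, 39, 41, 41, 41]  (not all equal)
t=5: [45, 45, 46, 47, 47, 47, 48, 48, 48]  (not all equal)
t=6: [55, 55, 55, 56, 56, 57, 57, 57, 57]  (not all equal)
t=7: [48, 48, 48, 47, 47, 47, 47, 47, 47]  (not all equal)
t=8: [57, 57, 57, 57, 57, 57, 57, 57, 57]  (all equal)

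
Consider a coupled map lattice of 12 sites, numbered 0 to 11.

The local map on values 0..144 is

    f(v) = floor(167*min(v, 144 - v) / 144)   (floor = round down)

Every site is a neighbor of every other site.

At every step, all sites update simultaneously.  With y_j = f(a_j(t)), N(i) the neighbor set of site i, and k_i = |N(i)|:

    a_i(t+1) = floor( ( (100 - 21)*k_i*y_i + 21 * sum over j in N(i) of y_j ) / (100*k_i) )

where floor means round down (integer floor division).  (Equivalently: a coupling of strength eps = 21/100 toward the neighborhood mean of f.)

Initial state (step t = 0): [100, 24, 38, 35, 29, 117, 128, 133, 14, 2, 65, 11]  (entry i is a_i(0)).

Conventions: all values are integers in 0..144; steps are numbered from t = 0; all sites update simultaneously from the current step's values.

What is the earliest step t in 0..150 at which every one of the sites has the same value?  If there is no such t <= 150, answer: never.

Answer: never
Key observation: The state at step 11 reappears at step 13 — the system is in a cycle of period 2 from step 11 on.  No step 0..13 is synchronized, and the cycle repeats forever, so no step up to 150 (or ever) has all sites equal.

Derivation:
t=0: [100, 24, 38, 35, 29, 117, 128, 133, 14, 2, 65, 11]  (not all equal)
t=1: [46, 27, 40, 37, 32, 30, 20, 16, 19, 8, 64, 16]  (not all equal)
t=2: [48, 31, 43, 40, 36, 33, 25, 21, 24, 14, 64, 21]  (not all equal)
t=3: [51, 35, 46, 44, 40, 38, 30, 27, 29, 21, 65, 27]  (not all equal)
t=4: [55, 40, 50, 49, 45, 43, 36, 33, 35, 28, 67, 33]  (not all equal)
t=5: [59, 46, 55, 54, 51, 49, 42, 40, 42, 35, 70, 40]  (not all equal)
t=6: [65, 53, 61, 60, 58, 55, 49, 48, 49, 43, 75, 48]  (not all equal)
t=7: [72, 61, 68, 67, 66, 63, 57, 56, 57, 52, 76, 56]  (not all equal)
t=8: [80, 70, 76, 75, 74, 72, 67, 65, 67, 62, 76, 65]  (not all equal)
t=9: [74, 80, 77, 79, 80, 81, 77, 75, 77, 72, 77, 75]  (not all equal)
t=10: [80, 74, 77, 75, 74, 73, 77, 79, 77, 81, 77, 79]  (not all equal)
t=11: [74, 80, 77, 79, 80, 80, 77, 75, 77, 74, 77, 75]  (not all equal)
t=12: [80, 74, 77, 75, 74, 74, 77, 79, 77, 80, 77, 79]  (not all equal)
t=13: [74, 80, 77, 79, 80, 80, 77, 75, 77, 74, 77, 75]  (not all equal)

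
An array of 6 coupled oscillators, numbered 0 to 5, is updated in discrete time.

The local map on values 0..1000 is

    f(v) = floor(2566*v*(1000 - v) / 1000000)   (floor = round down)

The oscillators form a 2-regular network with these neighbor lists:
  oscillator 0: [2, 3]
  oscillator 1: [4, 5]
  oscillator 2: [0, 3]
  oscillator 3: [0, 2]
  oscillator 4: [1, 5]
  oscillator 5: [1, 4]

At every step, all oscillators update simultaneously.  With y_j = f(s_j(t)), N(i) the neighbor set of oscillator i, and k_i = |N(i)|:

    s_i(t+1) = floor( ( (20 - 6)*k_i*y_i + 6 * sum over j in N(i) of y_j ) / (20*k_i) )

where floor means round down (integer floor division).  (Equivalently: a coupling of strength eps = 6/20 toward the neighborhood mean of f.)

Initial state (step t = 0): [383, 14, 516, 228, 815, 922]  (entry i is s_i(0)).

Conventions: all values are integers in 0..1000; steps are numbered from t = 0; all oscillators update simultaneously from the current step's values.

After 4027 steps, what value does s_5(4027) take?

Simulating step by step:
t=0: [383, 14, 516, 228, 815, 922]
t=1: [587, 110, 606, 502, 303, 191]
t=2: [623, 316, 617, 633, 475, 396]
t=3: [601, 575, 603, 598, 622, 608]
t=4: [615, 621, 614, 615, 607, 612]
t=5: [607, 605, 607, 607, 610, 608]
t=6: [612, 612, 612, 612, 610, 611]
t=7: [609, 609, 609, 609, 609, 609]
t=8: [611, 611, 611, 611, 611, 611]
t=9: [609, 609, 609, 609, 609, 609]

Answer: s_5(4027) = 609
Key observation: The state at step 7, [609, 609, 609, 609, 609, 609], reappears at step 9: the system is in a cycle of period 2 from step 7 on.  Therefore the state at step 4027 equals the state at step 7 + ((4027 - 7) mod 2) = 7, which is [609, 609, 609, 609, 609, 609].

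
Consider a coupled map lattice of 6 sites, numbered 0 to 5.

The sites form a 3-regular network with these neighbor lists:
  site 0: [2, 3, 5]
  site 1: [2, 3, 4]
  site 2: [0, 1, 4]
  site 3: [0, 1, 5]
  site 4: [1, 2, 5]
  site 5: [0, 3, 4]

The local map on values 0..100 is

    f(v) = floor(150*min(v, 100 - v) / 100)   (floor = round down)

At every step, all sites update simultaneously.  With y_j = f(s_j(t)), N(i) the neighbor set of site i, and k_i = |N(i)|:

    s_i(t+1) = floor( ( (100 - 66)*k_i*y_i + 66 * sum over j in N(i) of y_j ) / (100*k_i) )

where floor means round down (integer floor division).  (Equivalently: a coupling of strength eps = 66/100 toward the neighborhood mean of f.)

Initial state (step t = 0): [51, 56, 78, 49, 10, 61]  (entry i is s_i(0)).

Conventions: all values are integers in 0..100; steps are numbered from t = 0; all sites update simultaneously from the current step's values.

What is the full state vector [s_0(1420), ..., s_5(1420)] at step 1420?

Answer: [63, 65, 65, 63, 65, 63]
Key observation: The state at step 5, [54, 52, 52, 54, 52, 54], reappears at step 13: the system is in a cycle of period 8 from step 5 on.  Therefore the state at step 1420 equals the state at step 5 + ((1420 - 5) mod 8) = 12, which is [63, 65, 65, 63, 65, 63].

Derivation:
t=0: [51, 56, 78, 49, 10, 61]
t=1: [60, 49, 45, 68, 39, 55]
t=2: [60, 62, 64, 60, 65, 59]
t=3: [58, 55, 55, 59, 55, 58]
t=4: [63, 65, 66, 63, 66, 63]
t=5: [54, 52, 52, 54, 52, 54]
t=6: [69, 71, 71, 69, 71, 69]
t=7: [45, 43, 43, 45, 43, 45]
t=8: [66, 64, 64, 66, 64, 66]
t=9: [51, 53, 53, 51, 53, 51]
t=10: [72, 70, 70, 72, 70, 72]
t=11: [42, 44, 44, 42, 44, 42]
t=12: [63, 65, 65, 63, 65, 63]
t=13: [54, 52, 52, 54, 52, 54]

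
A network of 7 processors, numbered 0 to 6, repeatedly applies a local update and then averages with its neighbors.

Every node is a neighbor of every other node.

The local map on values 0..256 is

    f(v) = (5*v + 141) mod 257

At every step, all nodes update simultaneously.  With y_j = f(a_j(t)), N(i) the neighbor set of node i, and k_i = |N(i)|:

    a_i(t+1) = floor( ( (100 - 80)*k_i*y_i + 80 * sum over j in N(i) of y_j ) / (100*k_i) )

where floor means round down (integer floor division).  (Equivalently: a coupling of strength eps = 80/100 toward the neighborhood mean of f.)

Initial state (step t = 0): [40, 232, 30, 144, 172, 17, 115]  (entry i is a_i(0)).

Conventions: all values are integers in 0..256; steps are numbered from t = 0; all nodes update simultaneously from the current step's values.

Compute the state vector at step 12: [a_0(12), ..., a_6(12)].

Answer: [11, 11, 11, 11, 10, 10, 10]

Derivation:
t=0: [40, 232, 30, 144, 172, 17, 115]
t=1: [123, 118, 119, 123, 132, 132, 131]
t=2: [150, 148, 149, 150, 136, 136, 136]
t=3: [90, 89, 89, 90, 85, 85, 85]
t=4: [65, 65, 65, 65, 64, 64, 64]
t=5: [207, 207, 207, 207, 206, 206, 206]
t=6: [146, 146, 146, 146, 145, 145, 145]
t=7: [98, 98, 98, 98, 97, 97, 97]
t=8: [115, 115, 115, 115, 114, 114, 114]
t=9: [200, 200, 200, 200, 199, 199, 199]
t=10: [111, 111, 111, 111, 110, 110, 110]
t=11: [180, 180, 180, 180, 179, 179, 179]
t=12: [11, 11, 11, 11, 10, 10, 10]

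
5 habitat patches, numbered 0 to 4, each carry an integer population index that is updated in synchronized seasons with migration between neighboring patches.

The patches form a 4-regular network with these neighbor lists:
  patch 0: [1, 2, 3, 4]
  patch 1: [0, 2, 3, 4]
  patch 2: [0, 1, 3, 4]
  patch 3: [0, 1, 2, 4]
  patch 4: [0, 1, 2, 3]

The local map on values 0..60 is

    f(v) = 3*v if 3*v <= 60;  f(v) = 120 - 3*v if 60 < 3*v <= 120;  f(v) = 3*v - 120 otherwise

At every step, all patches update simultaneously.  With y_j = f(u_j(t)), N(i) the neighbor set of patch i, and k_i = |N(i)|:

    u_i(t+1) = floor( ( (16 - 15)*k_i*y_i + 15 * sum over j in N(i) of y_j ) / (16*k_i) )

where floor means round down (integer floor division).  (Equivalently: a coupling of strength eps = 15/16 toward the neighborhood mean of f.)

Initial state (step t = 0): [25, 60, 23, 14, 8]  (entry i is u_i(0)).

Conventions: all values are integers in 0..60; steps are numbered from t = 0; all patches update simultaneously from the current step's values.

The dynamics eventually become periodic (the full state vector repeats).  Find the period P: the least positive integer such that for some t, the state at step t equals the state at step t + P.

Answer: 2
Key observation: The state at step 5, [48, 48, 48, 48, 48], reappears at step 7 — and no state repeats earlier — so the cycle the system enters has period 2.

Derivation:
t=0: [25, 60, 23, 14, 8]
t=1: [44, 41, 43, 44, 47]
t=2: [11, 12, 11, 11, 9]
t=3: [32, 31, 32, 32, 33]
t=4: [24, 23, 24, 24, 24]
t=5: [48, 48, 48, 48, 48]
t=6: [24, 24, 24, 24, 24]
t=7: [48, 48, 48, 48, 48]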